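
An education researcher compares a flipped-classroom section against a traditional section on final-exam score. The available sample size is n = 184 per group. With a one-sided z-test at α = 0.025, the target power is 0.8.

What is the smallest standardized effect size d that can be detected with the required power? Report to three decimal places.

d ≈ 0.292

Need Φ(δ − 1.960) = 0.8, so δ = 1.960 + 0.842 = 2.802.
δ = d·√(n/2) ⇒ d = δ/√(n/2) = 2.802/√(184/2) = 0.2921.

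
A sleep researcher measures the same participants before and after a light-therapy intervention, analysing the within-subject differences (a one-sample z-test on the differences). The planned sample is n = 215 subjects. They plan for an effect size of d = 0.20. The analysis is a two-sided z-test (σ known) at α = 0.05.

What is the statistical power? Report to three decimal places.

Noncentrality parameter: δ = d·√n = 0.20 × √215 = 2.9326
Critical value for a two-sided test at α = 0.05: z_{α/2} = 1.960.
Power = Φ(δ − 1.960) + Φ(−δ − 1.960) = Φ(0.973) + Φ(-4.893) = 0.8346 + 0.0000 = 0.8346.

Power ≈ 0.835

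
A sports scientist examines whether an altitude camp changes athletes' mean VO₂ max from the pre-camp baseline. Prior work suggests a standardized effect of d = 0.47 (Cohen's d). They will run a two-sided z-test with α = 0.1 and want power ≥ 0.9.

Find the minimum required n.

Set Φ(δ − 1.645) = 0.9; then δ − 1.645 = Φ⁻¹(0.9) = 1.282, giving δ = 2.926.
(Ignoring the negligible lower-tail rejection probability gives the usual closed-form inversion.)
δ = d·√n ⇒ n = (δ/d)² = (2.926 / 0.47)² = 38.77.
Rounding up, n = 39.

n = 39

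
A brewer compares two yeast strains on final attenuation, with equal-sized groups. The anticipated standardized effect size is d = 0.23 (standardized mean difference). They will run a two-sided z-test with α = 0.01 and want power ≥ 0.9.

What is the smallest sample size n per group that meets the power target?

Set Φ(δ − 2.576) = 0.9; then δ − 2.576 = Φ⁻¹(0.9) = 1.282, giving δ = 3.857.
(Ignoring the negligible lower-tail rejection probability gives the usual closed-form inversion.)
δ = d·√(n/2) ⇒ n = 2(δ/d)² = 2 × (3.857 / 0.23)² = 562.55.
Round up to the next whole unit.

n = 563 per group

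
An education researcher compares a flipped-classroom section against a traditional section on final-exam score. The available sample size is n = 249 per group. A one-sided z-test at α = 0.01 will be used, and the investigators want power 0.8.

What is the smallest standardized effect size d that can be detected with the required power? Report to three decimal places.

d ≈ 0.284

Need Φ(δ − 2.326) = 0.8, so δ = 2.326 + 0.842 = 3.168.
δ = d·√(n/2) ⇒ d = δ/√(n/2) = 3.168/√(249/2) = 0.2839.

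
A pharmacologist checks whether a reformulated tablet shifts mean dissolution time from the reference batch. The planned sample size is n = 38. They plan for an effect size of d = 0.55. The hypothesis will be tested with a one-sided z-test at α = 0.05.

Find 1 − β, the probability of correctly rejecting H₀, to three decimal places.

Power ≈ 0.960

Noncentrality parameter: λ = d·√n = 0.55 × √38 = 3.3904
Critical value for a one-sided test at α = 0.05: z_α = 1.645.
Power = P(Z > 1.645 − λ) = Φ(1.746) = 0.9596.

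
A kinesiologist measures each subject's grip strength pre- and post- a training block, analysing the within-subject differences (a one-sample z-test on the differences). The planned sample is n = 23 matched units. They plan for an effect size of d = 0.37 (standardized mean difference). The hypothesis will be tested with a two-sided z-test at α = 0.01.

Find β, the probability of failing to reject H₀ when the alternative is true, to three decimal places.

Noncentrality parameter: δ = d·√n = 0.37 × √23 = 1.7745
Two-sided α = 0.01 → critical value z_{0.005} = 2.576.
Power = Φ(δ − 2.576) + Φ(−δ − 2.576) = Φ(-0.801) + Φ(-4.350) = 0.2115 + 0.0000 = 0.2115.
Type II error: β = 1 − power = 1 − 0.2115 = 0.7885.

β ≈ 0.789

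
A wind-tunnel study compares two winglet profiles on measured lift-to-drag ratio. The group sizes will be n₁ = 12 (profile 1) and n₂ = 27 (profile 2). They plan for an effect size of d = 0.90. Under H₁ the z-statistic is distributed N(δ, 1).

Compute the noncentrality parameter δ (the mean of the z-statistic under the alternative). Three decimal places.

δ = d / √(1/n₁ + 1/n₂) = 0.90 / √(1/12 + 1/27) = 2.5941

δ ≈ 2.594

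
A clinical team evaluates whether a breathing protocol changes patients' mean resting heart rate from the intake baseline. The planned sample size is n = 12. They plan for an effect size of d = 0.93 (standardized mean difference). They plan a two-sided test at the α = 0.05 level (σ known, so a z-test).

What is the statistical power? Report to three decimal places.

Noncentrality parameter: δ = d·√n = 0.93 × √12 = 3.2216
Two-sided α = 0.05 → critical value z_{0.025} = 1.960.
Power = Φ(δ − 1.960) + Φ(−δ − 1.960) = Φ(1.262) + Φ(-5.182) = 0.8965 + 0.0000 = 0.8965.

Power ≈ 0.896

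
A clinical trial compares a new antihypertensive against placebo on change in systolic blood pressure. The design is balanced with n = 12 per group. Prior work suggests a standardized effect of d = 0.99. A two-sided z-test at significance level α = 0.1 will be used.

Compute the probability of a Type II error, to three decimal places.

Noncentrality parameter: δ = d·√(n/2) = 0.99 × √(12/2) = 2.4250
Two-sided α = 0.1 → critical value z_{0.05} = 1.645.
Power = Φ(δ − 1.645) + Φ(−δ − 1.645) = Φ(0.780) + Φ(-4.070) = 0.7823 + 0.0000 = 0.7824.
Type II error: β = 1 − power = 1 − 0.7824 = 0.2176.

β ≈ 0.218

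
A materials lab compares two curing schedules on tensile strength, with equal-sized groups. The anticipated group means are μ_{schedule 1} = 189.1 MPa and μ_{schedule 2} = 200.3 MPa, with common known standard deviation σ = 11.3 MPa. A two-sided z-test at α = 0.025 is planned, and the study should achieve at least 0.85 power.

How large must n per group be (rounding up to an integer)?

n = 22 per group

Standardized effect: d = |μ_{schedule 1} − μ_{schedule 2}| / σ = |189.1 − 200.3| / 11.3 = 0.9912
Set Φ(δ − 2.241) = 0.85; then δ − 2.241 = Φ⁻¹(0.85) = 1.036, giving δ = 3.278.
(For δ > 0 the lower-tail rejection region contributes negligibly to power, so the one-term inversion is standard.)
δ = d·√(n/2) ⇒ n = 2(δ/d)² = 2 × (3.278 / 0.9912)² = 21.87.
Round up to the next whole unit.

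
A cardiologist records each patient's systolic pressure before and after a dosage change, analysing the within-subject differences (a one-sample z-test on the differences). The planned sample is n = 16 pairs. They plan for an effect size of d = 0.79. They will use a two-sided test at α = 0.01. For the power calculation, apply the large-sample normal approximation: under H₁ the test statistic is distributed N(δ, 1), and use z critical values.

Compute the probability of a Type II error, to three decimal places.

β ≈ 0.280

Noncentrality parameter: δ = d·√n = 0.79 × √16 = 3.1600
Critical value for a two-sided test at α = 0.01: z_{α/2} = 2.576.
Power = Φ(δ − 2.576) + Φ(−δ − 2.576) = Φ(0.584) + Φ(-5.736) = 0.7204 + 0.0000 = 0.7204.
Type II error: β = 1 − power = 1 − 0.7204 = 0.2796.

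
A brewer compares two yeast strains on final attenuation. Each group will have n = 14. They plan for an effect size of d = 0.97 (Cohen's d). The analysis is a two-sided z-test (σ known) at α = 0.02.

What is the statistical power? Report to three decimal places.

Noncentrality parameter: δ = d·√(n/2) = 0.97 × √(14/2) = 2.5664
Two-sided α = 0.02 → critical value z_{0.01} = 2.326.
Power = Φ(δ − 2.326) + Φ(−δ − 2.326) = Φ(0.240) + Φ(-4.893) = 0.5948 + 0.0000 = 0.5948.

Power ≈ 0.595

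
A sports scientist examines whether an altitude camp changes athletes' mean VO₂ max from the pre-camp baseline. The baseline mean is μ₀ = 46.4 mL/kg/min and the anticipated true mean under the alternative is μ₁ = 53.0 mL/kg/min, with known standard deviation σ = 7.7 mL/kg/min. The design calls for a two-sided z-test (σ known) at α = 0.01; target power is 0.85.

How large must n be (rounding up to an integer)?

n = 18

Standardized effect: d = |μ₁ − μ₀| / σ = |53.0 − 46.4| / 7.7 = 0.8571
Set Φ(δ − 2.576) = 0.85; then δ − 2.576 = Φ⁻¹(0.85) = 1.036, giving δ = 3.612.
(Ignoring the negligible lower-tail rejection probability gives the usual closed-form inversion.)
δ = d·√n ⇒ n = (δ/d)² = (3.612 / 0.8571)² = 17.76.
Round up to the next whole unit.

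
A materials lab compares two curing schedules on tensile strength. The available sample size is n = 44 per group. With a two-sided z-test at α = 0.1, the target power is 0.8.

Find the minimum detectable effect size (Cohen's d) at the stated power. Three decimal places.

Required noncentrality: δ = z_{0.05} + z_{0.20} = 1.645 + 0.842 = 2.486.
(The second rejection-region term Φ(−δ − z_{α/2}) is negligible and dropped.)
δ = d·√(n/2) ⇒ d = δ/√(n/2) = 2.486/√(44/2) = 0.5301.

d ≈ 0.530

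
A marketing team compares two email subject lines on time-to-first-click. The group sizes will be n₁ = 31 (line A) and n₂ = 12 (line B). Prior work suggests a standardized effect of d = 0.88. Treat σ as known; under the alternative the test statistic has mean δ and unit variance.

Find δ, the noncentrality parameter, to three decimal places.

δ ≈ 2.588

The noncentrality parameter scales effect size by the design's sample-size factor: δ = d / √(1/n₁ + 1/n₂) = 0.88 / √(1/31 + 1/12) = 2.5883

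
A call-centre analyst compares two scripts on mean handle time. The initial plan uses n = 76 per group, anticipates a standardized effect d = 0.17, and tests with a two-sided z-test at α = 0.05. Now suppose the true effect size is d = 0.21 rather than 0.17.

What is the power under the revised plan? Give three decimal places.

With d = 0.21: δ = d·√(n/2) = 0.21 × √(76/2) = 1.2945. Critical value z_{0.025} = 1.960.
Revised power = Φ(δ − 1.960) + Φ(−δ − 1.960) = Φ(-0.665) + Φ(-3.254) = 0.2529 + 0.0006 = 0.2535.

Power ≈ 0.253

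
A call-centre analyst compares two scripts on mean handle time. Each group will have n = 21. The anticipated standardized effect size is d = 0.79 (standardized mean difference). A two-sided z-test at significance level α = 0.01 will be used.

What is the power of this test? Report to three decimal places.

Power ≈ 0.494

Noncentrality parameter: δ = d·√(n/2) = 0.79 × √(21/2) = 2.5599
Two-sided α = 0.01 → critical value z_{0.005} = 2.576.
Power = Φ(δ − 2.576) + Φ(−δ − 2.576) = Φ(-0.016) + Φ(-5.136) = 0.4936 + 0.0000 = 0.4936.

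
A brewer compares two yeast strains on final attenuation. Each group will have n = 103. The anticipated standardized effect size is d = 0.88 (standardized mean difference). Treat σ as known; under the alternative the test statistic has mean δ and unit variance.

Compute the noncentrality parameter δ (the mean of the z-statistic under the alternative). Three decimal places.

δ ≈ 6.315

δ = d·√(n/2) = 0.88 × √(103/2) = 6.3152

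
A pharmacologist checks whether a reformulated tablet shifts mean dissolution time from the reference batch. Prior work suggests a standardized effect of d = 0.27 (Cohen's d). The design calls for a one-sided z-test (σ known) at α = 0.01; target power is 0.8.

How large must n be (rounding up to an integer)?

n = 138

For power 0.8 need Φ(δ − z_{0.01}) = 0.8, so δ = z_{0.01} + z_{0.20} = 2.326 + 0.842 = 3.168.
δ = d·√n ⇒ n = (δ/d)² = (3.168 / 0.27)² = 137.67.
Round up to the next whole unit.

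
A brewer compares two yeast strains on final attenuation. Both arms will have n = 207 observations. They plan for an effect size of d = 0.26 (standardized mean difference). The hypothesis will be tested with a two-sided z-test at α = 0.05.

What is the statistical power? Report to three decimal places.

Noncentrality parameter: λ = d·√(n/2) = 0.26 × √(207/2) = 2.6451
Two-sided α = 0.05 → critical value z_{0.025} = 1.960.
Power = Φ(λ − 1.960) + Φ(−λ − 1.960) = Φ(0.685) + Φ(-4.605) = 0.7534 + 0.0000 = 0.7534.

Power ≈ 0.753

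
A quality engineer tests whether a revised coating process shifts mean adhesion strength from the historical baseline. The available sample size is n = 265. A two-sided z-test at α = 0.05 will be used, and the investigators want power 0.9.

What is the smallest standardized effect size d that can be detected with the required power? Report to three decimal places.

d ≈ 0.199

Required noncentrality: δ = z_{0.025} + z_{0.10} = 1.960 + 1.282 = 3.242.
(The second rejection-region term Φ(−δ − z_{α/2}) is negligible and dropped.)
δ = d·√n ⇒ d = δ/√n = 3.242/√265 = 0.1991.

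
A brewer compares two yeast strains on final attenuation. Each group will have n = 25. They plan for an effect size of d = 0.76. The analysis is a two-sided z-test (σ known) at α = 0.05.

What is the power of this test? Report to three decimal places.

Noncentrality parameter: δ = d·√(n/2) = 0.76 × √(25/2) = 2.6870
Critical value for a two-sided test at α = 0.05: z_{α/2} = 1.960.
Power = Φ(δ − 1.960) + Φ(−δ − 1.960) = Φ(0.727) + Φ(-4.647) = 0.7664 + 0.0000 = 0.7664.

Power ≈ 0.766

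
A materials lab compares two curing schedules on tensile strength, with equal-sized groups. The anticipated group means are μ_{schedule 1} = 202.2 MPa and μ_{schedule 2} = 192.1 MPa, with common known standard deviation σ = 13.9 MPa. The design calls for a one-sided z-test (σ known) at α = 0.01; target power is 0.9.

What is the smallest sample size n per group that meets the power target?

Standardized effect: d = |μ_{schedule 1} − μ_{schedule 2}| / σ = |202.2 − 192.1| / 13.9 = 0.7266
Set Φ(δ − 2.326) = 0.9; then δ − 2.326 = Φ⁻¹(0.9) = 1.282, giving δ = 3.608.
δ = d·√(n/2) ⇒ n = 2(δ/d)² = 2 × (3.608 / 0.7266)² = 49.31.
Round up to the next whole unit.

n = 50 per group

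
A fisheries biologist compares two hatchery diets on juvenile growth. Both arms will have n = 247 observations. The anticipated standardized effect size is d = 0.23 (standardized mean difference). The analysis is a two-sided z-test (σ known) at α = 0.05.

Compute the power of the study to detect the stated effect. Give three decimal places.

Power ≈ 0.724

Noncentrality parameter: δ = d·√(n/2) = 0.23 × √(247/2) = 2.5560
Two-sided α = 0.05 → critical value z_{0.025} = 1.960.
Power = Φ(δ − 1.960) + Φ(−δ − 1.960) = Φ(0.596) + Φ(-4.516) = 0.7244 + 0.0000 = 0.7244.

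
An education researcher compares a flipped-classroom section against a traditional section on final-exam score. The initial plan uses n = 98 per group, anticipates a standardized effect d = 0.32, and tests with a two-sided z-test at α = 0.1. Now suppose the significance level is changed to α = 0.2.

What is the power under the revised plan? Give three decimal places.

Power ≈ 0.831

δ = d·√(n/2) = 0.32 × √(98/2) = 2.2400 (unchanged). New critical value: z_{0.1} = 1.282.
Revised power = Φ(δ − 1.282) + Φ(−δ − 1.282) = Φ(0.958) + Φ(-3.522) = 0.8311 + 0.0002 = 0.8313.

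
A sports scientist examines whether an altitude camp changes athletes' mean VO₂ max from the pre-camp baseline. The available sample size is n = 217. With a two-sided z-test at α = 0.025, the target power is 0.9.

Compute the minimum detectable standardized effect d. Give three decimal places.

d ≈ 0.239

Need Φ(δ − 2.241) = 0.9, so δ = 2.241 + 1.282 = 3.523.
(Lower-tail contribution to power is negligible for δ > 0.)
δ = d·√n ⇒ d = δ/√n = 3.523/√217 = 0.2392.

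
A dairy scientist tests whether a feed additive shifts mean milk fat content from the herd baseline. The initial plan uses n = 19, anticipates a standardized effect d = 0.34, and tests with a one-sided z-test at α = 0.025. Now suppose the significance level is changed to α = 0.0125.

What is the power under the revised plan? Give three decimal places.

δ = d·√n = 0.34 × √19 = 1.4820 (unchanged). New critical value: z_{0.0125} = 2.241.
Revised power = Φ(δ − 2.241) = Φ(-0.759) = 0.2238.

Power ≈ 0.224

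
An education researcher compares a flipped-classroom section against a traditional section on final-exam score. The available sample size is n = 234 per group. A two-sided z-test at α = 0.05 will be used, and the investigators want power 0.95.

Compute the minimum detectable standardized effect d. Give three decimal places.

Required noncentrality: δ = z_{0.025} + z_{0.05} = 1.960 + 1.645 = 3.605.
(The second rejection-region term Φ(−δ − z_{α/2}) is negligible and dropped.)
δ = d·√(n/2) ⇒ d = δ/√(n/2) = 3.605/√(234/2) = 0.3333.

d ≈ 0.333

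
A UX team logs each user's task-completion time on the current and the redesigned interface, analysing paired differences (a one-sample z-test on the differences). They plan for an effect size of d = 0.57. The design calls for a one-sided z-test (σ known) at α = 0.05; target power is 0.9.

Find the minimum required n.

Set Φ(δ − 1.645) = 0.9; then δ − 1.645 = Φ⁻¹(0.9) = 1.282, giving δ = 2.926.
δ = d·√n ⇒ n = (δ/d)² = (2.926 / 0.57)² = 26.36.
Round up to the next whole unit.

n = 27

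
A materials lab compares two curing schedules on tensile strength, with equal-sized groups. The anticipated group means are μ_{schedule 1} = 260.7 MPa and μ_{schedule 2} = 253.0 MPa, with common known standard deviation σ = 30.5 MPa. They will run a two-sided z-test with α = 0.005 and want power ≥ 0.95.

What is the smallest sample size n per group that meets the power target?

n = 622 per group

Standardized effect: d = |μ_{schedule 1} − μ_{schedule 2}| / σ = |260.7 − 253.0| / 30.5 = 0.2525
For power 0.95 need Φ(δ − z_{0.0025}) = 0.95, so δ = z_{0.0025} + z_{0.05} = 2.807 + 1.645 = 4.452.
(The Φ(−δ − z_{α/2}) term is vanishingly small for δ > 0 and is dropped in the standard sample-size formula.)
δ = d·√(n/2) ⇒ n = 2(δ/d)² = 2 × (4.452 / 0.2525)² = 621.92.
Round up to the next whole unit.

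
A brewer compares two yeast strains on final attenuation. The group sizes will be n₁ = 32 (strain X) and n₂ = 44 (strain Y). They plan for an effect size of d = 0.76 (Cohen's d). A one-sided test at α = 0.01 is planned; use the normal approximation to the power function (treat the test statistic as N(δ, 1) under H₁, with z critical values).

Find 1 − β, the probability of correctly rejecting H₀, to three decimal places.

Noncentrality parameter: δ = d / √(1/n₁ + 1/n₂) = 0.76 / √(1/32 + 1/44) = 3.2712
Critical value for a one-sided test at α = 0.01: z_α = 2.326.
Power = Φ(δ − 2.326) = Φ(0.945) = 0.8276.

Power ≈ 0.828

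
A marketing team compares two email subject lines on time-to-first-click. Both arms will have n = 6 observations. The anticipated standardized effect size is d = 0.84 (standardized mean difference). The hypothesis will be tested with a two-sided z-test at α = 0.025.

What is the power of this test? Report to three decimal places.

Power ≈ 0.216

Noncentrality parameter: δ = d·√(n/2) = 0.84 × √(6/2) = 1.4549
Critical value for a two-sided test at α = 0.025: z_{α/2} = 2.241.
Power = Φ(δ − 2.241) + Φ(−δ − 2.241) = Φ(-0.786) + Φ(-3.696) = 0.2158 + 0.0001 = 0.2159.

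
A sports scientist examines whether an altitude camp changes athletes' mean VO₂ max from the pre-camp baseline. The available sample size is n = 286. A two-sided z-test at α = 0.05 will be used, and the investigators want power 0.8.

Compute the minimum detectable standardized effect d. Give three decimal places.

d ≈ 0.166

Required noncentrality: δ = z_{0.025} + z_{0.20} = 1.960 + 0.842 = 2.802.
(Lower-tail contribution to power is negligible for δ > 0.)
δ = d·√n ⇒ d = δ/√n = 2.802/√286 = 0.1657.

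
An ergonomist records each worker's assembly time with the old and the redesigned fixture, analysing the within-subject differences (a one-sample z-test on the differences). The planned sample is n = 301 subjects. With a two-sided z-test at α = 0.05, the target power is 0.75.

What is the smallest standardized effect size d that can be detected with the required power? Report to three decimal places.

Required noncentrality: δ = z_{0.025} + z_{0.25} = 1.960 + 0.674 = 2.634.
(Lower-tail contribution to power is negligible for δ > 0.)
δ = d·√n ⇒ d = δ/√n = 2.634/√301 = 0.1518.

d ≈ 0.152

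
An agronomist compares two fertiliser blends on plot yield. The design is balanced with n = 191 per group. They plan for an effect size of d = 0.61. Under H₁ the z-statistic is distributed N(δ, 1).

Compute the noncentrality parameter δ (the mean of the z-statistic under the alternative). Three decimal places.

δ ≈ 5.961

The noncentrality parameter scales effect size by the design's sample-size factor: δ = d·√(n/2) = 0.61 × √(191/2) = 5.9612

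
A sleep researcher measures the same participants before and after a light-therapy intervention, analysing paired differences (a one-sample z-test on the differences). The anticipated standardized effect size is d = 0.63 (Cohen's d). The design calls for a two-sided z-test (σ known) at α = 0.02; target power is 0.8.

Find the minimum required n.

Set Φ(δ − 2.326) = 0.8; then δ − 2.326 = Φ⁻¹(0.8) = 0.842, giving δ = 3.168.
(The Φ(−δ − z_{α/2}) term is vanishingly small for δ > 0 and is dropped in the standard sample-size formula.)
δ = d·√n ⇒ n = (δ/d)² = (3.168 / 0.63)² = 25.29.
Rounding up, n = 26.

n = 26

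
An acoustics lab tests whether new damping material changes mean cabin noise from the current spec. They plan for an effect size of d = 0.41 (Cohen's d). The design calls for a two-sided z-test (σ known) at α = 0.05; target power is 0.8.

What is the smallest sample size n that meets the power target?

n = 47

For power 0.8 need Φ(δ − z_{0.025}) = 0.8, so δ = z_{0.025} + z_{0.20} = 1.960 + 0.842 = 2.802.
(Ignoring the negligible lower-tail rejection probability gives the usual closed-form inversion.)
δ = d·√n ⇒ n = (δ/d)² = (2.802 / 0.41)² = 46.69.
Rounding up, n = 47.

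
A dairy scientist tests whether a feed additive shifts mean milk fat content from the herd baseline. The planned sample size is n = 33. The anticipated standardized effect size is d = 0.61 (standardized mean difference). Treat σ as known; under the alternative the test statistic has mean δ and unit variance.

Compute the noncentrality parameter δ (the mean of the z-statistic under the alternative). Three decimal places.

The noncentrality parameter scales effect size by the design's sample-size factor: δ = d·√n = 0.61 × √33 = 3.5042

δ ≈ 3.504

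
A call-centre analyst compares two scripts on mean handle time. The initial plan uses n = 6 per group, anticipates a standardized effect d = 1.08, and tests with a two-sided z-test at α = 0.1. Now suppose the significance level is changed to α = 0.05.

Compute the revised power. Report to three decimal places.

δ = d·√(n/2) = 1.08 × √(6/2) = 1.8706 (unchanged). New critical value: z_{0.025} = 1.960.
Revised power = Φ(δ − 1.960) + Φ(−δ − 1.960) = Φ(-0.089) + Φ(-3.831) = 0.4644 + 0.0001 = 0.4645.

Power ≈ 0.464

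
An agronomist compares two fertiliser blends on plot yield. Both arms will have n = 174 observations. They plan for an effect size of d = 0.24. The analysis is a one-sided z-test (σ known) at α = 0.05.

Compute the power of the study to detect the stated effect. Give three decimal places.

Power ≈ 0.724

Noncentrality parameter: δ = d·√(n/2) = 0.24 × √(174/2) = 2.2386
Critical value for a one-sided test at α = 0.05: z_α = 1.645.
Power = P(Z > 1.645 − δ) = Φ(0.594) = 0.7236.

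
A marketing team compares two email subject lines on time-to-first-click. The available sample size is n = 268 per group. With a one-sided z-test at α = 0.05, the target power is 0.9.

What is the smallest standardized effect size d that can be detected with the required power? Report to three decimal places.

Required noncentrality: δ = z_{0.05} + z_{0.10} = 1.645 + 1.282 = 2.926.
δ = d·√(n/2) ⇒ d = δ/√(n/2) = 2.926/√(268/2) = 0.2528.

d ≈ 0.253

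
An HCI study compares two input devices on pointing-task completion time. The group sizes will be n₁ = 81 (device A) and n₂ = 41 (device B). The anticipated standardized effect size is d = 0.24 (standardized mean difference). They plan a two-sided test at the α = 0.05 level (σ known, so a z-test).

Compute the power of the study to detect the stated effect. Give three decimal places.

Power ≈ 0.240

Noncentrality parameter: δ = d / √(1/n₁ + 1/n₂) = 0.24 / √(1/81 + 1/41) = 1.2522
Critical value for a two-sided test at α = 0.05: z_{α/2} = 1.960.
Power = Φ(δ − 1.960) + Φ(−δ − 1.960) = Φ(-0.708) + Φ(-3.212) = 0.2395 + 0.0007 = 0.2402.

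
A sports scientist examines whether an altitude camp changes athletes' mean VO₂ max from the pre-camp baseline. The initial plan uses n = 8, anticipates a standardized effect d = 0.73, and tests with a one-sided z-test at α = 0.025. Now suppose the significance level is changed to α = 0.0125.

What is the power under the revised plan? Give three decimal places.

Power ≈ 0.430

δ = d·√n = 0.73 × √8 = 2.0648 (unchanged). New critical value: z_{0.0125} = 2.241.
Revised power = Φ(δ − 2.241) = Φ(-0.177) = 0.4299.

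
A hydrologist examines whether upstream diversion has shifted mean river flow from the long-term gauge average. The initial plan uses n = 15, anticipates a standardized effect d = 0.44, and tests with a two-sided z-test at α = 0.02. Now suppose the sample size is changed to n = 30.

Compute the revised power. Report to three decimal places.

Power ≈ 0.533

With n = 30: δ = d·√n = 0.44 × √30 = 2.4100. Critical value z_{0.01} = 2.326.
Revised power = Φ(δ − 2.326) + Φ(−δ − 2.326) = Φ(0.084) + Φ(-4.736) = 0.5333 + 0.0000 = 0.5333.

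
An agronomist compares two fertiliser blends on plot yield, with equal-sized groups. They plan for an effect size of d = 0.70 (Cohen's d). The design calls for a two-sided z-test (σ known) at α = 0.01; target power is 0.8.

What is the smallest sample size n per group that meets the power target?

n = 48 per group

Set Φ(δ − 2.576) = 0.8; then δ − 2.576 = Φ⁻¹(0.8) = 0.842, giving δ = 3.417.
(Ignoring the negligible lower-tail rejection probability gives the usual closed-form inversion.)
δ = d·√(n/2) ⇒ n = 2(δ/d)² = 2 × (3.417 / 0.70)² = 47.67.
Rounding up, n = 48 per group.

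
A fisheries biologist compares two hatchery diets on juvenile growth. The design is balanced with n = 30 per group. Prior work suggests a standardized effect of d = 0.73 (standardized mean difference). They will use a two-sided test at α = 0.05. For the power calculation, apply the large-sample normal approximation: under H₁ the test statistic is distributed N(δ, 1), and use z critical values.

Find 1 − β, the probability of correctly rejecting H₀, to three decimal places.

Noncentrality parameter: δ = d·√(n/2) = 0.73 × √(30/2) = 2.8273
Critical value for a two-sided test at α = 0.05: z_{α/2} = 1.960.
Power = Φ(δ − 1.960) + Φ(−δ − 1.960) = Φ(0.867) + Φ(-4.787) = 0.8071 + 0.0000 = 0.8071.

Power ≈ 0.807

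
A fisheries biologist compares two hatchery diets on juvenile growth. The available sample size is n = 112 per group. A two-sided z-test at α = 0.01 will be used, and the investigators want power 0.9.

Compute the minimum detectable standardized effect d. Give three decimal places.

Required noncentrality: δ = z_{0.005} + z_{0.10} = 2.576 + 1.282 = 3.857.
(The second rejection-region term Φ(−δ − z_{α/2}) is negligible and dropped.)
δ = d·√(n/2) ⇒ d = δ/√(n/2) = 3.857/√(112/2) = 0.5155.

d ≈ 0.515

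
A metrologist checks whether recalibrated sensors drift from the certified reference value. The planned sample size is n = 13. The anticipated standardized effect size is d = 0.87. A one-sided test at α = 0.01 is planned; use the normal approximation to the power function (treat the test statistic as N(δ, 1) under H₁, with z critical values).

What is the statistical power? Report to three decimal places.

Power ≈ 0.791

Noncentrality parameter: δ = d·√n = 0.87 × √13 = 3.1368
One-sided α = 0.01 → critical value z_{0.01} = 2.326.
Power = Φ(δ − 2.326) = Φ(0.810) = 0.7912.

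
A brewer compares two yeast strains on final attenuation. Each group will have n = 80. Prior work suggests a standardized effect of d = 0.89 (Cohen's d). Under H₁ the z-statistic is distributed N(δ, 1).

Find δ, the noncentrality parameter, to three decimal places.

δ ≈ 5.629

The noncentrality parameter scales effect size by the design's sample-size factor: δ = d·√(n/2) = 0.89 × √(80/2) = 5.6289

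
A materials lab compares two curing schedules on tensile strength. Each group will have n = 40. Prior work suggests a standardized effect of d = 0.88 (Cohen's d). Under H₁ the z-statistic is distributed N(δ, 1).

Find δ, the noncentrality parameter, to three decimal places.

δ = d·√(n/2) = 0.88 × √(40/2) = 3.9355

δ ≈ 3.935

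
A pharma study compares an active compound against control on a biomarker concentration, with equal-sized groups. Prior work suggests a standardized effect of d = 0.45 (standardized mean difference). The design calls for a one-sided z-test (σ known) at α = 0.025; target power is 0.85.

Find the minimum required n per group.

n = 89 per group

For power 0.85 need Φ(δ − z_{0.025}) = 0.85, so δ = z_{0.025} + z_{0.15} = 1.960 + 1.036 = 2.996.
δ = d·√(n/2) ⇒ n = 2(δ/d)² = 2 × (2.996 / 0.45)² = 88.68.
Rounding up, n = 89 per group.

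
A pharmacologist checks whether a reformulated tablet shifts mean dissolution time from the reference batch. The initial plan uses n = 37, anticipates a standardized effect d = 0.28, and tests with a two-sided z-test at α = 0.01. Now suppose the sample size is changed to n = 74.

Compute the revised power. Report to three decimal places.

With n = 74: δ = d·√n = 0.28 × √74 = 2.4087. Critical value z_{0.005} = 2.576.
Revised power = Φ(δ − 2.576) + Φ(−δ − 2.576) = Φ(-0.167) + Φ(-4.984) = 0.4336 + 0.0000 = 0.4336.

Power ≈ 0.434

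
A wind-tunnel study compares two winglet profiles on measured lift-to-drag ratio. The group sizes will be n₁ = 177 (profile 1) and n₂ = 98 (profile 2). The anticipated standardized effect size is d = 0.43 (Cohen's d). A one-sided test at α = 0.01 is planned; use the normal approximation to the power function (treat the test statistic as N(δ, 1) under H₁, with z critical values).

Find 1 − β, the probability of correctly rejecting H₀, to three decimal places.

Power ≈ 0.862

Noncentrality parameter: δ = d / √(1/n₁ + 1/n₂) = 0.43 / √(1/177 + 1/98) = 3.4151
Critical value for a one-sided test at α = 0.01: z_α = 2.326.
Power = P(Z > 2.326 − δ) = Φ(1.089) = 0.8619.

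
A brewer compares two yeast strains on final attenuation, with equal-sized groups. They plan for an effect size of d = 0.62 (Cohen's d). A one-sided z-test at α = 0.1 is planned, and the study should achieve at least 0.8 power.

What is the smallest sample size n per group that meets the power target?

For power 0.8 need Φ(δ − z_{0.1}) = 0.8, so δ = z_{0.1} + z_{0.20} = 1.282 + 0.842 = 2.123.
δ = d·√(n/2) ⇒ n = 2(δ/d)² = 2 × (2.123 / 0.62)² = 23.45.
Round up to the next whole unit.

n = 24 per group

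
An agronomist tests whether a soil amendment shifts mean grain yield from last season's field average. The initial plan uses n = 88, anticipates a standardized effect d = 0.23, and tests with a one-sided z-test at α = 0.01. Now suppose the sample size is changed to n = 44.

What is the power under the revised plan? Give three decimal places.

With n = 44: δ = d·√n = 0.23 × √44 = 1.5256. Critical value z_{0.01} = 2.326.
Revised power = Φ(δ − 2.326) = Φ(-0.801) = 0.2117.

Power ≈ 0.212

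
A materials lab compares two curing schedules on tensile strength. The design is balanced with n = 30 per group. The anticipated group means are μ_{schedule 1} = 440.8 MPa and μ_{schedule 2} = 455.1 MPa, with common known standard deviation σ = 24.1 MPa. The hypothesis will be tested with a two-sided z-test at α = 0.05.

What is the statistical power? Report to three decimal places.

Power ≈ 0.632

Standardized effect: d = |μ_{schedule 1} − μ_{schedule 2}| / σ = |440.8 − 455.1| / 24.1 = 0.5934
Noncentrality parameter: δ = d·√(n/2) = 0.5934 × √(30/2) = 2.2981
Critical value for a two-sided test at α = 0.05: z_{α/2} = 1.960.
Power = Φ(δ − 1.960) + Φ(−δ − 1.960) = Φ(0.338) + Φ(-4.258) = 0.6324 + 0.0000 = 0.6324.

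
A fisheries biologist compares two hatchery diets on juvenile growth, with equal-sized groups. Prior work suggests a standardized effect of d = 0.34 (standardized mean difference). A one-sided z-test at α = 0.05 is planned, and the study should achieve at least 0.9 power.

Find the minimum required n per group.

n = 149 per group

Set Φ(δ − 1.645) = 0.9; then δ − 1.645 = Φ⁻¹(0.9) = 1.282, giving δ = 2.926.
δ = d·√(n/2) ⇒ n = 2(δ/d)² = 2 × (2.926 / 0.34)² = 148.16.
Rounding up, n = 149 per group.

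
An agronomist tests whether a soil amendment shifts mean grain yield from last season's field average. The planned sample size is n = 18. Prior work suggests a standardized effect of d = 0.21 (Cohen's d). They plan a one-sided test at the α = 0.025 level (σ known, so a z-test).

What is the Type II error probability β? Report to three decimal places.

β ≈ 0.857

Noncentrality parameter: δ = d·√n = 0.21 × √18 = 0.8910
Critical value for a one-sided test at α = 0.025: z_α = 1.960.
Power = P(Z > 1.960 − δ) = Φ(-1.069) = 0.1425.
Type II error: β = 1 − power = 1 − 0.1425 = 0.8575.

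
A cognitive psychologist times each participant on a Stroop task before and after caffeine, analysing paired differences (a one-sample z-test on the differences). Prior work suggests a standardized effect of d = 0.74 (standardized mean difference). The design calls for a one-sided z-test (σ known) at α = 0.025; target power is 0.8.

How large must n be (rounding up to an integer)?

n = 15

Set Φ(δ − 1.960) = 0.8; then δ − 1.960 = Φ⁻¹(0.8) = 0.842, giving δ = 2.802.
δ = d·√n ⇒ n = (δ/d)² = (2.802 / 0.74)² = 14.33.
Round up to the next whole unit.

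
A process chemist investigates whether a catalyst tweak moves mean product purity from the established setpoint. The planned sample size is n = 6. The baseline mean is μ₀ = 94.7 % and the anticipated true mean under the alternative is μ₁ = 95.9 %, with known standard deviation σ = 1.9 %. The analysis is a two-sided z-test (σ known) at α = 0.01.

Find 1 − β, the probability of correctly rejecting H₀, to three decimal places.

Standardized effect: d = |μ₁ − μ₀| / σ = |95.9 − 94.7| / 1.9 = 0.6316
Noncentrality parameter: δ = d·√n = 0.6316 × √6 = 1.5470
Two-sided α = 0.01 → critical value z_{0.005} = 2.576.
Power = Φ(δ − 2.576) + Φ(−δ − 2.576) = Φ(-1.029) + Φ(-4.123) = 0.1518 + 0.0000 = 0.1518.

Power ≈ 0.152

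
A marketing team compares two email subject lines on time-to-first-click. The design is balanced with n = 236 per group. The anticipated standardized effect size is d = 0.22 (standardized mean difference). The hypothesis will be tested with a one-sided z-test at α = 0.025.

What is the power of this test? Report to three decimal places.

Power ≈ 0.666

Noncentrality parameter: λ = d·√(n/2) = 0.22 × √(236/2) = 2.3898
Critical value for a one-sided test at α = 0.025: z_α = 1.960.
Power = P(Z > 1.960 − λ) = Φ(0.430) = 0.6663.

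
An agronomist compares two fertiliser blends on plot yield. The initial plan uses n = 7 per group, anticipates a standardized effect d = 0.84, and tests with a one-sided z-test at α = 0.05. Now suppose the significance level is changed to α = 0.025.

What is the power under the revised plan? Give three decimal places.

Power ≈ 0.349

δ = d·√(n/2) = 0.84 × √(7/2) = 1.5715 (unchanged). New critical value: z_{0.025} = 1.960.
Revised power = P(Z > 1.960 − δ) = Φ(-0.388) = 0.3488.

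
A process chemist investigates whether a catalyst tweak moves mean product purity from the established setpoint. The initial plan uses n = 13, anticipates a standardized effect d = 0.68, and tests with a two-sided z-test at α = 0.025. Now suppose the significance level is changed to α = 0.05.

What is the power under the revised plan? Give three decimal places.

Power ≈ 0.689

δ = d·√n = 0.68 × √13 = 2.4518 (unchanged). New critical value: z_{0.025} = 1.960.
Revised power = Φ(δ − 1.960) + Φ(−δ − 1.960) = Φ(0.492) + Φ(-4.412) = 0.6886 + 0.0000 = 0.6886.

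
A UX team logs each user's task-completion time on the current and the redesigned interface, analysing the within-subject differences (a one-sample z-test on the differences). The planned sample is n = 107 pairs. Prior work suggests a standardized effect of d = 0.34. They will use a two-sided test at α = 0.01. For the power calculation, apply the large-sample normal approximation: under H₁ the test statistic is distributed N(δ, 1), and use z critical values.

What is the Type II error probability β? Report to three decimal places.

β ≈ 0.173

Noncentrality parameter: δ = d·√n = 0.34 × √107 = 3.5170
Critical value for a two-sided test at α = 0.01: z_{α/2} = 2.576.
Power = Φ(δ − 2.576) + Φ(−δ − 2.576) = Φ(0.941) + Φ(-6.093) = 0.8267 + 0.0000 = 0.8267.
Type II error: β = 1 − power = 1 − 0.8267 = 0.1733.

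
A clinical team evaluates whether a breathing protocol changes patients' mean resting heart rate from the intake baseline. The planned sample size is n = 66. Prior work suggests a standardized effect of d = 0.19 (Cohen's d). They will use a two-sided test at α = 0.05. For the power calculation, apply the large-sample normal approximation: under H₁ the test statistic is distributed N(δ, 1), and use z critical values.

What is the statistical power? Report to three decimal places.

Power ≈ 0.339

Noncentrality parameter: δ = d·√n = 0.19 × √66 = 1.5436
Critical value for a two-sided test at α = 0.05: z_{α/2} = 1.960.
Power = Φ(δ − 1.960) + Φ(−δ − 1.960) = Φ(-0.416) + Φ(-3.504) = 0.3386 + 0.0002 = 0.3388.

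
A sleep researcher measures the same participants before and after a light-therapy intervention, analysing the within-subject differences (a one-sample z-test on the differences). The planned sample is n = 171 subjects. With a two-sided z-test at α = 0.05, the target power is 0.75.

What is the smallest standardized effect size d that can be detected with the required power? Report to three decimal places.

Need Φ(δ − 1.960) = 0.75, so δ = 1.960 + 0.674 = 2.634.
(Lower-tail contribution to power is negligible for δ > 0.)
δ = d·√n ⇒ d = δ/√n = 2.634/√171 = 0.2015.

d ≈ 0.201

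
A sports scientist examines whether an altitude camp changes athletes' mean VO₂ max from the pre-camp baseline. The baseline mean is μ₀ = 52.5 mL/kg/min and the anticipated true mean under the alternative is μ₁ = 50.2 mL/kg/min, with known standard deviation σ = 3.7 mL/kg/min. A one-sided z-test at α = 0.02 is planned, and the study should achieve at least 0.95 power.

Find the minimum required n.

n = 36

Standardized effect: d = |μ₁ − μ₀| / σ = |50.2 − 52.5| / 3.7 = 0.6216
Set Φ(δ − 2.054) = 0.95; then δ − 2.054 = Φ⁻¹(0.95) = 1.645, giving δ = 3.699.
δ = d·√n ⇒ n = (δ/d)² = (3.699 / 0.6216)² = 35.40.
Rounding up, n = 36.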